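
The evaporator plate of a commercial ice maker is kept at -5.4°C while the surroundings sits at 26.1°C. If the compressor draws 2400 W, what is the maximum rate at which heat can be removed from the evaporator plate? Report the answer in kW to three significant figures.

20.4 kW

In absolute terms T_C = 267.75 K and T_H = 299.25 K, so ΔT = 31.50 K.
COP_Carnot = T_C/ΔT = 267.75/31.50 = 8.500.
Q̇_max = COP_Carnot × Ẇ = 8.500 × 2400 W = 20400 W = 20.40 kW.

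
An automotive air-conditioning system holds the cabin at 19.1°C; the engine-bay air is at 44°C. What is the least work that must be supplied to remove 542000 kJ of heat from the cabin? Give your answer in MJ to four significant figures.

46.18 MJ

In absolute terms T_C = 292.25 K and T_H = 317.15 K, so ΔT = 24.90 K.
The reversible limit is COP_R = T_C/ΔT = 11.74, so W_min = Q_C/COP = Q_C·ΔT/T_C.
W_min = 542000 × 24.90/292.25 = 46180 kJ = 46.18 MJ.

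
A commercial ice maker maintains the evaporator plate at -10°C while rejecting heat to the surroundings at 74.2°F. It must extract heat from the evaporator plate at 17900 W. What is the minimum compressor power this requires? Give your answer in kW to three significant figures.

2.27 kW

In absolute terms T_C = 263.15 K and T_H = 296.59 K, so ΔT = 33.44 K.
COP_Carnot = T_C/ΔT = 263.15/33.44 = 7.868.
Ẇ_min = Q̇/COP_Carnot = 17900/7.868 = 2275 W = 2.275 kW.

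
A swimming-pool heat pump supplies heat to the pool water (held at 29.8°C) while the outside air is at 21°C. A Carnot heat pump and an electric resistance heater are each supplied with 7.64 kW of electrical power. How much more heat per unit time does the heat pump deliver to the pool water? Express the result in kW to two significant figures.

260 kW

In absolute terms T_C = 294.15 K and T_H = 302.95 K, so ΔT = 8.800 K.
COP_Carnot = T_H/ΔT = 302.95/8.800 = 34.43.
The heat pump delivers Q̇_H = COP × Ẇ = 263.0 kW; the resistance heater delivers Ẇ = 7.640 kW.
Extra = (COP − 1)·Ẇ = 255.4 kW.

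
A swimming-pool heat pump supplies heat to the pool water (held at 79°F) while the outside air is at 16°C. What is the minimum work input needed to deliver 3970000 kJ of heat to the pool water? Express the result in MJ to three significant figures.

In absolute terms T_C = 289.15 K and T_H = 299.26 K, so ΔT = 10.11 K.
The reversible limit is COP_HP = T_H/ΔT = 29.60, so W_min = Q_H/COP = Q_H·ΔT/T_H.
W_min = 3970000 × 10.11/299.26 = 134100 kJ = 134.1 MJ.

134 MJ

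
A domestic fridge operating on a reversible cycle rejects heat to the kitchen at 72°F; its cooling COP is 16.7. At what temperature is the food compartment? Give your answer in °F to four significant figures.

41.96 °F

For a Carnot refrigerator COP_R = T_C/(T_H − T_C), so T_C = COP·T_H/(1 + COP).
With T_H = 295.37 K, T_C = 16.7 × 295.37/17.70 = 278.68 K.
Converting, 278.68 K = 41.96°F.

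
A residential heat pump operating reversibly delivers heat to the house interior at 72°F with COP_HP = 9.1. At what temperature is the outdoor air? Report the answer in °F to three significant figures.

COP_HP = T_H/(T_H − T_C) gives T_H − T_C = T_H/COP.
With T_H = 295.37 K, T_C = 295.37 × (1 − 1/9.1) = 262.91 K.
Converting, 262.91 K = 13.57°F.

13.6 °F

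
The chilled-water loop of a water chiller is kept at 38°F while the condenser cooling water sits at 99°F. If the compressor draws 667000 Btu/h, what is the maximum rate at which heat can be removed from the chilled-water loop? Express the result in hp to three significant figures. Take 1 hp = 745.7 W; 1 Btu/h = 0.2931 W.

2140 hp

In absolute terms T_C = 276.48 K and T_H = 310.37 K, so ΔT = 33.89 K.
COP_Carnot = T_C/ΔT = 276.48/33.89 = 8.159.
Q̇_max = COP_Carnot × Ẇ = 8.159 × 667000 Btu/h = 5442000 Btu/h = 2139 hp.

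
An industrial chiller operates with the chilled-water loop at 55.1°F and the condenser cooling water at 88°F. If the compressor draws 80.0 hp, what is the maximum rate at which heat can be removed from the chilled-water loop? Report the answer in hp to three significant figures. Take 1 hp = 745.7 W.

In absolute terms T_C = 285.98 K and T_H = 304.26 K, so ΔT = 18.28 K.
COP_Carnot = T_C/ΔT = 285.98/18.28 = 15.65.
Q̇_max = COP_Carnot × Ẇ = 15.65 × 80.00 hp = 1252 hp.

1250 hp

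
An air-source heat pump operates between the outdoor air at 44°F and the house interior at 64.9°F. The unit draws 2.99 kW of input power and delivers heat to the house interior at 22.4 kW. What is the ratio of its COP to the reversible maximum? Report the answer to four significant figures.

0.2985

COP_actual = Q̇_H/Ẇ = 22.40/2.990 = 7.492.
In absolute terms T_C = 279.82 K and T_H = 291.43 K, so ΔT = 11.61 K.
COP_Carnot = T_H/ΔT = 291.43/11.61 = 25.10.
η_II = COP_actual/COP_Carnot = 7.492/25.10 = 0.2985.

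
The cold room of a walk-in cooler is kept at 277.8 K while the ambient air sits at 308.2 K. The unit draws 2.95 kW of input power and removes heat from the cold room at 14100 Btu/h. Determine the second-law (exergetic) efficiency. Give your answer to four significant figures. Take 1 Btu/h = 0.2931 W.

Converting, Q̇_C = 14100 Btu/h = 4.133 kW, so COP_actual = Q̇_C/Ẇ = 4.133/2.950 = 1.401.
The reservoir spacing is ΔT = 308.2 − 277.8 = 30.40 K.
COP_Carnot = T_C/ΔT = 277.80/30.40 = 9.138.
η_II = COP_actual/COP_Carnot = 1.401/9.138 = 0.1533.

0.1533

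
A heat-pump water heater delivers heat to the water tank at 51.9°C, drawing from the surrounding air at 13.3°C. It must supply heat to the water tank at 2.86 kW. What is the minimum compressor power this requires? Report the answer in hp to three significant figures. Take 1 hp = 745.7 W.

In absolute terms T_C = 286.45 K and T_H = 325.05 K, so ΔT = 38.60 K.
COP_Carnot = T_H/ΔT = 325.05/38.60 = 8.421.
Ẇ_min = Q̇/COP_Carnot = 2.860/8.421 = 0.3396 kW = 0.4554 hp.

0.455 hp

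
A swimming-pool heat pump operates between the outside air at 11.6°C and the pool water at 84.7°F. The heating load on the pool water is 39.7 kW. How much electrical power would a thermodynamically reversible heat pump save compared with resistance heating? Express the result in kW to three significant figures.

37.4 kW

In absolute terms T_C = 284.75 K and T_H = 302.43 K, so ΔT = 17.68 K.
COP_Carnot = T_H/ΔT = 302.43/17.68 = 17.11.
Resistance heating needs Ẇ_res = Q̇_H = 39.70 kW; the reversible heat pump needs only Ẇ_hp = Q̇_H/COP = 2.321 kW.
Saving = 39.70 − 2.321 = 37.38 kW.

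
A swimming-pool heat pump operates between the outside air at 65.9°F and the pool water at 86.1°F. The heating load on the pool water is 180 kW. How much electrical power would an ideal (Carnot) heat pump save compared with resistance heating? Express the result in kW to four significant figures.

173.3 kW

In absolute terms T_C = 291.98 K and T_H = 303.21 K, so ΔT = 11.22 K.
COP_Carnot = T_H/ΔT = 303.21/11.22 = 27.02.
Resistance heating needs Ẇ_res = Q̇_H = 180.0 kW; the reversible heat pump needs only Ẇ_hp = Q̇_H/COP = 6.662 kW.
Saving = 180.0 − 6.662 = 173.3 kW.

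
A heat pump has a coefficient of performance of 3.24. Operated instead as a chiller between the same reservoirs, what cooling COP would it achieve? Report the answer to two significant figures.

2.2

Since Q_H = Q_C + W for any cycle, COP_R = Q_C/W = Q_H/W − 1.
COP_R = 3.24 − 1 = 2.24.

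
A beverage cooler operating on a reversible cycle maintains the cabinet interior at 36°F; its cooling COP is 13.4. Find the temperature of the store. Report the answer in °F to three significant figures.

COP_R = T_C/(T_H − T_C) gives T_H − T_C = T_C/COP.
With T_C = 275.37 K, T_H = 275.37 × (1 + 1/13.4) = 295.92 K.
Converting, 295.92 K = 72.99°F.

73.0 °F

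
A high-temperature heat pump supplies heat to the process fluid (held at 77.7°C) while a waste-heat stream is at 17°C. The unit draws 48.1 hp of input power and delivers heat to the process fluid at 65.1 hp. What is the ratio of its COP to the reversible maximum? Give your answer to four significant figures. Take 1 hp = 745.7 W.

0.2342

COP_actual = Q̇_H/Ẇ = 65.10/48.10 = 1.353.
In absolute terms T_C = 290.15 K and T_H = 350.85 K, so ΔT = 60.70 K.
COP_Carnot = T_H/ΔT = 350.85/60.70 = 5.780.
η_II = COP_actual/COP_Carnot = 1.353/5.780 = 0.2342.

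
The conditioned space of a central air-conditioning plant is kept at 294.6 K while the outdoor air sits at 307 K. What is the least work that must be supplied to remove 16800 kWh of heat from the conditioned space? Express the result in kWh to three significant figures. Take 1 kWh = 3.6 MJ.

707 kWh

The reservoir spacing is ΔT = 307 − 294.6 = 12.40 K.
The reversible limit is COP_R = T_C/ΔT = 23.76, so W_min = Q_C/COP = Q_C·ΔT/T_C.
W_min = 16800 × 12.40/294.60 = 707.1 kWh.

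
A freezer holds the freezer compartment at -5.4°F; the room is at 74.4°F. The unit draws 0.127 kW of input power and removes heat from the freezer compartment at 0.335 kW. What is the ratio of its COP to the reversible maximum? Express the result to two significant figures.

0.46

COP_actual = Q̇_C/Ẇ = 0.3350/0.1270 = 2.638.
In absolute terms T_C = 252.37 K and T_H = 296.71 K, so ΔT = 44.33 K.
COP_Carnot = T_C/ΔT = 252.37/44.33 = 5.693.
η_II = COP_actual/COP_Carnot = 2.638/5.693 = 0.4634.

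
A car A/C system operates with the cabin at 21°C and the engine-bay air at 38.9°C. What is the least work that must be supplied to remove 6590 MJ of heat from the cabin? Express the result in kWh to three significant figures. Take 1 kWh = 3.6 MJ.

In absolute terms T_C = 294.15 K and T_H = 312.05 K, so ΔT = 17.90 K.
The reversible limit is COP_R = T_C/ΔT = 16.43, so W_min = Q_C/COP = Q_C·ΔT/T_C.
W_min = 6590 × 17.90/294.15 = 401.0 MJ = 111.4 kWh.

111 kWh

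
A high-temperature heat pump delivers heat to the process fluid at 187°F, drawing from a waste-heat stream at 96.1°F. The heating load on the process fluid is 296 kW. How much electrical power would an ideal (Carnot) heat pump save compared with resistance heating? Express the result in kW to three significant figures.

In absolute terms T_C = 308.76 K and T_H = 359.26 K, so ΔT = 50.50 K.
COP_Carnot = T_H/ΔT = 359.26/50.50 = 7.114.
Resistance heating needs Ẇ_res = Q̇_H = 296.0 kW; the reversible heat pump needs only Ẇ_hp = Q̇_H/COP = 41.61 kW.
Saving = 296.0 − 41.61 = 254.4 kW.

254 kW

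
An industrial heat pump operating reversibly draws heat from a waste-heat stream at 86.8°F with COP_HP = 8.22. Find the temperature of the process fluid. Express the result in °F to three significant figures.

COP_HP = T_H/(T_H − T_C) rearranges to T_H = COP·T_C/(COP − 1).
With T_C = 303.59 K, T_H = 8.22 × 303.59/7.220 = 345.64 K.
Converting, 345.64 K = 162.49°F.

162 °F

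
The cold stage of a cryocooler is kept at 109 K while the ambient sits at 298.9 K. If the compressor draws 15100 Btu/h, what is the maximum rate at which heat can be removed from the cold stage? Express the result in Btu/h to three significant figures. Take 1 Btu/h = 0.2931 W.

8670 Btu/h

The reservoir spacing is ΔT = 298.9 − 109 = 189.9 K.
COP_Carnot = T_C/ΔT = 109.00/189.9 = 0.5740.
Q̇_max = COP_Carnot × Ẇ = 0.5740 × 15100 Btu/h = 8667 Btu/h.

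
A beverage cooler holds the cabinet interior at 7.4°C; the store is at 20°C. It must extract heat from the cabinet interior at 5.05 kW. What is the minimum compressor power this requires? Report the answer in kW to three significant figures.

0.227 kW

In absolute terms T_C = 280.55 K and T_H = 293.15 K, so ΔT = 12.60 K.
COP_Carnot = T_C/ΔT = 280.55/12.60 = 22.27.
Ẇ_min = Q̇/COP_Carnot = 5.050/22.27 = 0.2268 kW.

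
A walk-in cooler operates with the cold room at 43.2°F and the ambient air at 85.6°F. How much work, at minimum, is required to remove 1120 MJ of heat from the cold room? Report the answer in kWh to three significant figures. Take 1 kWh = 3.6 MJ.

26.2 kWh

In absolute terms T_C = 279.37 K and T_H = 302.93 K, so ΔT = 23.56 K.
The reversible limit is COP_R = T_C/ΔT = 11.86, so W_min = Q_C/COP = Q_C·ΔT/T_C.
W_min = 1120 × 23.56/279.37 = 94.43 MJ = 26.23 kWh.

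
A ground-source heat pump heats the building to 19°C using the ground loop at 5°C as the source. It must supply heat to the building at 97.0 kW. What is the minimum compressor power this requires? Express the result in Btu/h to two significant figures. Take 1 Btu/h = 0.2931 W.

In absolute terms T_C = 278.15 K and T_H = 292.15 K, so ΔT = 14.00 K.
COP_Carnot = T_H/ΔT = 292.15/14.00 = 20.87.
Ẇ_min = Q̇/COP_Carnot = 97.00/20.87 = 4.648 kW = 15860 Btu/h.

16000 Btu/h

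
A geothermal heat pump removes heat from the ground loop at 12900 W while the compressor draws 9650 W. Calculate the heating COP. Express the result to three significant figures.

The first law gives Q̇_H = Q̇_C + Ẇ, so the three rates are Q̇_C = 12900, Q̇_H = 22550, Ẇ = 9650 W.
COP_HP = Q̇_H/Ẇ = 22550/9650 = 2.337.

2.34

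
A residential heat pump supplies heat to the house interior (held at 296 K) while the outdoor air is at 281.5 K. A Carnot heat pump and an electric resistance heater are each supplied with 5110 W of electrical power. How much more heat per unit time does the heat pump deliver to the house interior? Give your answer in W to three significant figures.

99200 W

The reservoir spacing is ΔT = 296 − 281.5 = 14.50 K.
COP_Carnot = T_H/ΔT = 296.00/14.50 = 20.41.
The heat pump delivers Q̇_H = COP × Ẇ = 104300 W; the resistance heater delivers Ẇ = 5110 W.
Extra = (COP − 1)·Ẇ = 99200 W.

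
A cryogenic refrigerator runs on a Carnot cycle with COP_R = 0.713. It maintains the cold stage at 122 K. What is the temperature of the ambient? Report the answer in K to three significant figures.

COP_R = T_C/(T_H − T_C) gives T_H − T_C = T_C/COP.
With T_C = 122.00 K, T_H = 122.00 × (1 + 1/0.713) = 293.11 K.

293 K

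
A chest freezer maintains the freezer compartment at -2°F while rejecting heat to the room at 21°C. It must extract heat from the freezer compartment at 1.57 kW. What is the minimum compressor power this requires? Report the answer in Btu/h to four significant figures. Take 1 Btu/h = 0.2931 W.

840.3 Btu/h

In absolute terms T_C = 254.26 K and T_H = 294.15 K, so ΔT = 39.89 K.
COP_Carnot = T_C/ΔT = 254.26/39.89 = 6.374.
Ẇ_min = Q̇/COP_Carnot = 1.570/6.374 = 0.2463 kW = 840.3 Btu/h.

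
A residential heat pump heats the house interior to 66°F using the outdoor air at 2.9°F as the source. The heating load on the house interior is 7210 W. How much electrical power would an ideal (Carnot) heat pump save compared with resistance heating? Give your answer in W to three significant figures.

In absolute terms T_C = 256.98 K and T_H = 292.04 K, so ΔT = 35.06 K.
COP_Carnot = T_H/ΔT = 292.04/35.06 = 8.331.
Resistance heating needs Ẇ_res = Q̇_H = 7210 W; the reversible heat pump needs only Ẇ_hp = Q̇_H/COP = 865.5 W.
Saving = 7210 − 865.5 = 6345 W.

6340 W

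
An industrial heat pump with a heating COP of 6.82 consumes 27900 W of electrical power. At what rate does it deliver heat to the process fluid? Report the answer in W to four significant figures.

Q̇_H = COP_HP × Ẇ = 6.82 × 27900 = 190300 W.

190300 W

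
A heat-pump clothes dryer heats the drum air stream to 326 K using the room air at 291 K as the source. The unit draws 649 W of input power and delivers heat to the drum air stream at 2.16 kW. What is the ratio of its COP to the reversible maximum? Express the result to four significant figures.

0.3573

Converting, Q̇_H = 2.160 kW = 2160 W, so COP_actual = Q̇_H/Ẇ = 2160/649.0 = 3.328.
The reservoir spacing is ΔT = 326 − 291 = 35.00 K.
COP_Carnot = T_H/ΔT = 326.00/35.00 = 9.314.
η_II = COP_actual/COP_Carnot = 3.328/9.314 = 0.3573.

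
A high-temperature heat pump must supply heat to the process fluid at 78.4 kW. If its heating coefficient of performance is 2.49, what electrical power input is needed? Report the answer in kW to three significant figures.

31.5 kW

Ẇ = Q̇_H/COP_HP = 78.40/2.49 = 31.49 kW.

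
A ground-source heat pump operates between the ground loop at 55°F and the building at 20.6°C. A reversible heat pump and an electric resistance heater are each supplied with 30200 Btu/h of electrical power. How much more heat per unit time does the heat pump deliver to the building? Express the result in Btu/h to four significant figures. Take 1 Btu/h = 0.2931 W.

1104000 Btu/h

In absolute terms T_C = 285.93 K and T_H = 293.75 K, so ΔT = 7.822 K.
COP_Carnot = T_H/ΔT = 293.75/7.822 = 37.55.
The heat pump delivers Q̇_H = COP × Ẇ = 1134000 Btu/h; the resistance heater delivers Ẇ = 30200 Btu/h.
Extra = (COP − 1)·Ẇ = 1104000 Btu/h.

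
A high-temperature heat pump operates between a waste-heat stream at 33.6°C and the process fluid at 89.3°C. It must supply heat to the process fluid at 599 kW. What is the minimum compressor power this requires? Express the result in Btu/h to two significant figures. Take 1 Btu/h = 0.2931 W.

In absolute terms T_C = 306.75 K and T_H = 362.45 K, so ΔT = 55.70 K.
COP_Carnot = T_H/ΔT = 362.45/55.70 = 6.507.
Ẇ_min = Q̇/COP_Carnot = 599.0/6.507 = 92.05 kW = 314100 Btu/h.

310000 Btu/h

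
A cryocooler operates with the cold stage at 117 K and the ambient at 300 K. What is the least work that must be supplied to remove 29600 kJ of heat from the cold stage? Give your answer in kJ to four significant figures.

46300 kJ

The reservoir spacing is ΔT = 300 − 117 = 183.0 K.
The reversible limit is COP_R = T_C/ΔT = 0.6393, so W_min = Q_C/COP = Q_C·ΔT/T_C.
W_min = 29600 × 183.0/117.00 = 46300 kJ.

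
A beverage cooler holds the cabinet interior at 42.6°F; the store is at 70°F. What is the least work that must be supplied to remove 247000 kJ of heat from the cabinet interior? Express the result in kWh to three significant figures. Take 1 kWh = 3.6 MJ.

In absolute terms T_C = 279.04 K and T_H = 294.26 K, so ΔT = 15.22 K.
The reversible limit is COP_R = T_C/ΔT = 18.33, so W_min = Q_C/COP = Q_C·ΔT/T_C.
W_min = 247000 × 15.22/279.04 = 13470 kJ = 3.743 kWh.

3.74 kWh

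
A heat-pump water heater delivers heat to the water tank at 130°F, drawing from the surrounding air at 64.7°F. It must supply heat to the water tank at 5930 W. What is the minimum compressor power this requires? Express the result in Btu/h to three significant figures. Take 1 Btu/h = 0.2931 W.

2240 Btu/h

In absolute terms T_C = 291.32 K and T_H = 327.59 K, so ΔT = 36.28 K.
COP_Carnot = T_H/ΔT = 327.59/36.28 = 9.030.
Ẇ_min = Q̇/COP_Carnot = 5930/9.030 = 656.7 W = 2240 Btu/h.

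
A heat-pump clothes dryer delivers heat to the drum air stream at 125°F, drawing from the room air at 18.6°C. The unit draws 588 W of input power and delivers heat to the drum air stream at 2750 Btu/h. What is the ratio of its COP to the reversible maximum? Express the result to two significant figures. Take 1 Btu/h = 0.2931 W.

0.14

Converting, Q̇_H = 2750 Btu/h = 806.0 W, so COP_actual = Q̇_H/Ẇ = 806.0/588.0 = 1.371.
In absolute terms T_C = 291.75 K and T_H = 324.82 K, so ΔT = 33.07 K.
COP_Carnot = T_H/ΔT = 324.82/33.07 = 9.823.
η_II = COP_actual/COP_Carnot = 1.371/9.823 = 0.1395.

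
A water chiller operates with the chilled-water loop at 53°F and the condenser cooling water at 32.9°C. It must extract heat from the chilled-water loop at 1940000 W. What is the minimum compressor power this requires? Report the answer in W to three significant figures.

145000 W

In absolute terms T_C = 284.82 K and T_H = 306.05 K, so ΔT = 21.23 K.
COP_Carnot = T_C/ΔT = 284.82/21.23 = 13.41.
Ẇ_min = Q̇/COP_Carnot = 1940000/13.41 = 144600 W.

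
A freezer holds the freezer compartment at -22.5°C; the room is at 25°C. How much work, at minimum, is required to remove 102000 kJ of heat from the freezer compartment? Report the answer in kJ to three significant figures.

In absolute terms T_C = 250.65 K and T_H = 298.15 K, so ΔT = 47.50 K.
The reversible limit is COP_R = T_C/ΔT = 5.277, so W_min = Q_C/COP = Q_C·ΔT/T_C.
W_min = 102000 × 47.50/250.65 = 19330 kJ.

19300 kJ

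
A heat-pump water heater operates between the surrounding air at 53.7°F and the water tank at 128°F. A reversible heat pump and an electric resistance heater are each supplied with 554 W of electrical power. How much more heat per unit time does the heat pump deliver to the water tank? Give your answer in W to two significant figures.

3800 W

In absolute terms T_C = 285.21 K and T_H = 326.48 K, so ΔT = 41.28 K.
COP_Carnot = T_H/ΔT = 326.48/41.28 = 7.909.
The heat pump delivers Q̇_H = COP × Ẇ = 4382 W; the resistance heater delivers Ẇ = 554.0 W.
Extra = (COP − 1)·Ẇ = 3828 W.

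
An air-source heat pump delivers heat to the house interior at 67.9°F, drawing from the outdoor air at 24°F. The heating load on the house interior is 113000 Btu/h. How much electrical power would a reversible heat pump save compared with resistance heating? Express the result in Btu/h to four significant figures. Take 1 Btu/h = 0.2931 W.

103600 Btu/h

In absolute terms T_C = 268.71 K and T_H = 293.09 K, so ΔT = 24.39 K.
COP_Carnot = T_H/ΔT = 293.09/24.39 = 12.02.
Resistance heating needs Ẇ_res = Q̇_H = 113000 Btu/h; the reversible heat pump needs only Ẇ_hp = Q̇_H/COP = 9403 Btu/h.
Saving = 113000 − 9403 = 103600 Btu/h.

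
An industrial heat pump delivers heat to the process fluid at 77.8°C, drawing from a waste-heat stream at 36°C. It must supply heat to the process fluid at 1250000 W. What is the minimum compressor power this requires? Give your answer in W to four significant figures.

148900 W

In absolute terms T_C = 309.15 K and T_H = 350.95 K, so ΔT = 41.80 K.
COP_Carnot = T_H/ΔT = 350.95/41.80 = 8.396.
Ẇ_min = Q̇/COP_Carnot = 1250000/8.396 = 148900 W.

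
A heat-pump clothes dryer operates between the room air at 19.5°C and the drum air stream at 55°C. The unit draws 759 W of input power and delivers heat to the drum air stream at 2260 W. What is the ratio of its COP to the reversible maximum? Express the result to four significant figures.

0.3221

COP_actual = Q̇_H/Ẇ = 2260/759.0 = 2.978.
In absolute terms T_C = 292.65 K and T_H = 328.15 K, so ΔT = 35.50 K.
COP_Carnot = T_H/ΔT = 328.15/35.50 = 9.244.
η_II = COP_actual/COP_Carnot = 2.978/9.244 = 0.3221.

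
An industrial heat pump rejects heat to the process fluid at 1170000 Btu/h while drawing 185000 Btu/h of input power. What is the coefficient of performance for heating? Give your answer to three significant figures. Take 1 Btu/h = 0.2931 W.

The first law gives Q̇_H = Q̇_C + Ẇ, so the three rates are Q̇_C = 985000, Q̇_H = 1170000, Ẇ = 185000 Btu/h.
COP_HP = Q̇_H/Ẇ = 1170000/185000 = 6.324.

6.32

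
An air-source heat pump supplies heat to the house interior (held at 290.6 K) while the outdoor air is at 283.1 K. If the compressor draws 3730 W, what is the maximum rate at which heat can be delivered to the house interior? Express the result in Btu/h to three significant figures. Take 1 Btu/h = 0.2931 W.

The reservoir spacing is ΔT = 290.6 − 283.1 = 7.500 K.
COP_Carnot = T_H/ΔT = 290.60/7.500 = 38.75.
Q̇_max = COP_Carnot × Ẇ = 38.75 × 3730 W = 144500 W = 493100 Btu/h.

493000 Btu/h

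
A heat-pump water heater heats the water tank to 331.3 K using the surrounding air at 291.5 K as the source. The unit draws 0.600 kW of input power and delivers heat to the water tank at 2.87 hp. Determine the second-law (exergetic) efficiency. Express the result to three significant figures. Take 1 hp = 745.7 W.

0.429

Converting, Q̇_H = 2.870 hp = 2.140 kW, so COP_actual = Q̇_H/Ẇ = 2.140/0.6000 = 3.567.
The reservoir spacing is ΔT = 331.3 − 291.5 = 39.80 K.
COP_Carnot = T_H/ΔT = 331.30/39.80 = 8.324.
η_II = COP_actual/COP_Carnot = 3.567/8.324 = 0.4285.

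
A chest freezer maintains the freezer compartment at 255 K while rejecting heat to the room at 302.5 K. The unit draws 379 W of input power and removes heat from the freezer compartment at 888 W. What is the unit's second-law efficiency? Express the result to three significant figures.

COP_actual = Q̇_C/Ẇ = 888.0/379.0 = 2.343.
The reservoir spacing is ΔT = 302.5 − 255 = 47.50 K.
COP_Carnot = T_C/ΔT = 255.00/47.50 = 5.368.
η_II = COP_actual/COP_Carnot = 2.343/5.368 = 0.4364.

0.436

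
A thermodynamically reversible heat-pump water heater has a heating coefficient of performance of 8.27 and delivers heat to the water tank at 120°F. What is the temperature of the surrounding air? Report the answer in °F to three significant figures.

COP_HP = T_H/(T_H − T_C) gives T_H − T_C = T_H/COP.
With T_H = 322.04 K, T_C = 322.04 × (1 − 1/8.27) = 283.10 K.
Converting, 283.10 K = 49.91°F.

49.9 °F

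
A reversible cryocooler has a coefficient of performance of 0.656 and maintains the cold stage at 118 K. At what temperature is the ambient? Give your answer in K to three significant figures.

298 K

COP_R = T_C/(T_H − T_C) gives T_H − T_C = T_C/COP.
With T_C = 118.00 K, T_H = 118.00 × (1 + 1/0.656) = 297.88 K.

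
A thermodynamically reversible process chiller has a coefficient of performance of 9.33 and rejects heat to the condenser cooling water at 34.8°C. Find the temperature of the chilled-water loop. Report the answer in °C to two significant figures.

For a Carnot refrigerator COP_R = T_C/(T_H − T_C), so T_C = COP·T_H/(1 + COP).
With T_H = 307.95 K, T_C = 9.33 × 307.95/10.33 = 278.14 K.
Converting, 278.14 K = 4.99°C.

5.0 °C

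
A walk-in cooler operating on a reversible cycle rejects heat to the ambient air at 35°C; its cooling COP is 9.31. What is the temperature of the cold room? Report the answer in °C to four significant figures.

For a Carnot refrigerator COP_R = T_C/(T_H − T_C), so T_C = COP·T_H/(1 + COP).
With T_H = 308.15 K, T_C = 9.31 × 308.15/10.31 = 278.26 K.
Converting, 278.26 K = 5.11°C.

5.112 °C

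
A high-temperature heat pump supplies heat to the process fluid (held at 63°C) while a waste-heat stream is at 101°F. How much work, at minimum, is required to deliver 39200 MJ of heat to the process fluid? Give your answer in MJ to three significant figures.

In absolute terms T_C = 311.48 K and T_H = 336.15 K, so ΔT = 24.67 K.
The reversible limit is COP_HP = T_H/ΔT = 13.63, so W_min = Q_H/COP = Q_H·ΔT/T_H.
W_min = 39200 × 24.67/336.15 = 2876 MJ.

2880 MJ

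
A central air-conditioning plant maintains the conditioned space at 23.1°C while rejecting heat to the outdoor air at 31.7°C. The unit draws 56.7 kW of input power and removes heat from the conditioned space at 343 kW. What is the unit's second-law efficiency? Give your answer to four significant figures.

COP_actual = Q̇_C/Ẇ = 343.0/56.70 = 6.049.
In absolute terms T_C = 296.25 K and T_H = 304.85 K, so ΔT = 8.600 K.
COP_Carnot = T_C/ΔT = 296.25/8.600 = 34.45.
η_II = COP_actual/COP_Carnot = 6.049/34.45 = 0.1756.

0.1756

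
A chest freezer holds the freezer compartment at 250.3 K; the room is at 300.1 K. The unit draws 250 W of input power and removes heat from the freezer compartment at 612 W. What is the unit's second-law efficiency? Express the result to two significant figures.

COP_actual = Q̇_C/Ẇ = 612.0/250.0 = 2.448.
The reservoir spacing is ΔT = 300.1 − 250.3 = 49.80 K.
COP_Carnot = T_C/ΔT = 250.30/49.80 = 5.026.
η_II = COP_actual/COP_Carnot = 2.448/5.026 = 0.4871.

0.49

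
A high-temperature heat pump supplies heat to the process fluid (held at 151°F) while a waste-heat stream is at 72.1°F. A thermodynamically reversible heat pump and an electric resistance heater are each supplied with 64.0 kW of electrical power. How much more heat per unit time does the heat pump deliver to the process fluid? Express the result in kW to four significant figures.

In absolute terms T_C = 295.43 K and T_H = 339.26 K, so ΔT = 43.83 K.
COP_Carnot = T_H/ΔT = 339.26/43.83 = 7.740.
The heat pump delivers Q̇_H = COP × Ẇ = 495.3 kW; the resistance heater delivers Ẇ = 64.00 kW.
Extra = (COP − 1)·Ẇ = 431.3 kW.

431.3 kW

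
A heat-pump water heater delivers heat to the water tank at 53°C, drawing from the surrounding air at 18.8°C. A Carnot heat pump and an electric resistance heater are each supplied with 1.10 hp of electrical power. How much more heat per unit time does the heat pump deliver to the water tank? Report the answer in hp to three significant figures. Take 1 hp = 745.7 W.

In absolute terms T_C = 291.95 K and T_H = 326.15 K, so ΔT = 34.20 K.
COP_Carnot = T_H/ΔT = 326.15/34.20 = 9.537.
The heat pump delivers Q̇_H = COP × Ẇ = 10.49 hp; the resistance heater delivers Ẇ = 1.100 hp.
Extra = (COP − 1)·Ẇ = 9.390 hp.

9.39 hp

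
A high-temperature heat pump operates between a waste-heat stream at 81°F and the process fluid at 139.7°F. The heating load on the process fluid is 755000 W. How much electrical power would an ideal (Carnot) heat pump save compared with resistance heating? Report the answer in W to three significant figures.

In absolute terms T_C = 300.37 K and T_H = 332.98 K, so ΔT = 32.61 K.
COP_Carnot = T_H/ΔT = 332.98/32.61 = 10.21.
Resistance heating needs Ẇ_res = Q̇_H = 755000 W; the reversible heat pump needs only Ẇ_hp = Q̇_H/COP = 73940 W.
Saving = 755000 − 73940 = 681100 W.

681000 W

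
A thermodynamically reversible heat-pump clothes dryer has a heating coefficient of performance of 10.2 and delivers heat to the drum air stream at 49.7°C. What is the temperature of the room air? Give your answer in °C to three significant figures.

COP_HP = T_H/(T_H − T_C) gives T_H − T_C = T_H/COP.
With T_H = 322.85 K, T_C = 322.85 × (1 − 1/10.2) = 291.20 K.
Converting, 291.20 K = 18.05°C.

18.0 °C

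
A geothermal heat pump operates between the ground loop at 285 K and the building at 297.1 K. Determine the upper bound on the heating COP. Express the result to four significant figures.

24.55

The reservoir spacing is ΔT = 297.1 − 285 = 12.10 K.
For a reversible cycle, COP_Carnot = T_H/ΔT = 297.10/12.10 = 24.55.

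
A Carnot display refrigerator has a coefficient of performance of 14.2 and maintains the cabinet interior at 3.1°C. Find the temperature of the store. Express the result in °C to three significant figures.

COP_R = T_C/(T_H − T_C) gives T_H − T_C = T_C/COP.
With T_C = 276.25 K, T_H = 276.25 × (1 + 1/14.2) = 295.70 K.
Converting, 295.70 K = 22.55°C.

22.6 °C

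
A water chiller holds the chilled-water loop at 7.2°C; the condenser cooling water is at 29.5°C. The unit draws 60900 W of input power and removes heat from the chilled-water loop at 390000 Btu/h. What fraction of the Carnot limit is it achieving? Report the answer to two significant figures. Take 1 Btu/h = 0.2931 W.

0.15

Converting, Q̇_C = 390000 Btu/h = 114300 W, so COP_actual = Q̇_C/Ẇ = 114300/60900 = 1.877.
In absolute terms T_C = 280.35 K and T_H = 302.65 K, so ΔT = 22.30 K.
COP_Carnot = T_C/ΔT = 280.35/22.30 = 12.57.
η_II = COP_actual/COP_Carnot = 1.877/12.57 = 0.1493.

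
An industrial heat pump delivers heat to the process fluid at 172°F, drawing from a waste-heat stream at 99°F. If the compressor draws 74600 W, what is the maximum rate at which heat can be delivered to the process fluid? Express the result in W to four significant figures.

In absolute terms T_C = 310.37 K and T_H = 350.93 K, so ΔT = 40.56 K.
COP_Carnot = T_H/ΔT = 350.93/40.56 = 8.653.
Q̇_max = COP_Carnot × Ẇ = 8.653 × 74600 W = 645500 W.

645500 W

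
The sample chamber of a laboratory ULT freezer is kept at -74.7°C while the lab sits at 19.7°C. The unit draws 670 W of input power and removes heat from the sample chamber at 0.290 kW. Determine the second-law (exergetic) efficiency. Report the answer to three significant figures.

0.206

Converting, Q̇_C = 0.2900 kW = 290.0 W, so COP_actual = Q̇_C/Ẇ = 290.0/670.0 = 0.4328.
In absolute terms T_C = 198.45 K and T_H = 292.85 K, so ΔT = 94.40 K.
COP_Carnot = T_C/ΔT = 198.45/94.40 = 2.102.
η_II = COP_actual/COP_Carnot = 0.4328/2.102 = 0.2059.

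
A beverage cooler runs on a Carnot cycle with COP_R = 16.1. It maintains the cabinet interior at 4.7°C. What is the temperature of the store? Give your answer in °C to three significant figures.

COP_R = T_C/(T_H − T_C) gives T_H − T_C = T_C/COP.
With T_C = 277.85 K, T_H = 277.85 × (1 + 1/16.1) = 295.11 K.
Converting, 295.11 K = 21.96°C.

22.0 °C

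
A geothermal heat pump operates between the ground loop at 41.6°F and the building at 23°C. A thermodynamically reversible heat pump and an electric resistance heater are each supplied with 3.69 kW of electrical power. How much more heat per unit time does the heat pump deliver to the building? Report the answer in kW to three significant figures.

In absolute terms T_C = 278.48 K and T_H = 296.15 K, so ΔT = 17.67 K.
COP_Carnot = T_H/ΔT = 296.15/17.67 = 16.76.
The heat pump delivers Q̇_H = COP × Ẇ = 61.86 kW; the resistance heater delivers Ẇ = 3.690 kW.
Extra = (COP − 1)·Ẇ = 58.17 kW.

58.2 kW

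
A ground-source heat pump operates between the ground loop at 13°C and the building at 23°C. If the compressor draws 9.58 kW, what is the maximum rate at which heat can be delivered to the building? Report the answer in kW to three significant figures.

In absolute terms T_C = 286.15 K and T_H = 296.15 K, so ΔT = 10.00 K.
COP_Carnot = T_H/ΔT = 296.15/10.00 = 29.62.
Q̇_max = COP_Carnot × Ẇ = 29.62 × 9.580 kW = 283.7 kW.

284 kW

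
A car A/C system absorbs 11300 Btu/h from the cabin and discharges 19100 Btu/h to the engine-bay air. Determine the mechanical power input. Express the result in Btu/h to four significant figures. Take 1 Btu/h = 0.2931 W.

For a cyclic device the first law requires Q̇_H = Q̇_C + Ẇ.
Ẇ = Q̇_H − Q̇_C = 7800 Btu/h.

7800 Btu/h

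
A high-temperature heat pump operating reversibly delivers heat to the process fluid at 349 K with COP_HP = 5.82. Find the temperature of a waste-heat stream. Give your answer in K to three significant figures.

289 K

COP_HP = T_H/(T_H − T_C) gives T_H − T_C = T_H/COP.
With T_H = 349.00 K, T_C = 349.00 × (1 − 1/5.82) = 289.03 K.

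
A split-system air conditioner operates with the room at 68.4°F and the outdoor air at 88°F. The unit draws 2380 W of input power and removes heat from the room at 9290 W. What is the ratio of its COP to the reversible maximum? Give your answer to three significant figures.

0.145

COP_actual = Q̇_C/Ẇ = 9290/2380 = 3.903.
In absolute terms T_C = 293.37 K and T_H = 304.26 K, so ΔT = 10.89 K.
COP_Carnot = T_C/ΔT = 293.37/10.89 = 26.94.
η_II = COP_actual/COP_Carnot = 3.903/26.94 = 0.1449.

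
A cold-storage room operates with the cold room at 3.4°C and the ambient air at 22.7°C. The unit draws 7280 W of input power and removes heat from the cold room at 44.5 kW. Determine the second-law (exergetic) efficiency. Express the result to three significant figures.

Converting, Q̇_C = 44.50 kW = 44500 W, so COP_actual = Q̇_C/Ẇ = 44500/7280 = 6.113.
In absolute terms T_C = 276.55 K and T_H = 295.85 K, so ΔT = 19.30 K.
COP_Carnot = T_C/ΔT = 276.55/19.30 = 14.33.
η_II = COP_actual/COP_Carnot = 6.113/14.33 = 0.4266.

0.427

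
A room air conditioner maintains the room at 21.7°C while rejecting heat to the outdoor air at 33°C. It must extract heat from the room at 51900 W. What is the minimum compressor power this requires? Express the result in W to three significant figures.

1990 W

In absolute terms T_C = 294.85 K and T_H = 306.15 K, so ΔT = 11.30 K.
COP_Carnot = T_C/ΔT = 294.85/11.30 = 26.09.
Ẇ_min = Q̇/COP_Carnot = 51900/26.09 = 1989 W.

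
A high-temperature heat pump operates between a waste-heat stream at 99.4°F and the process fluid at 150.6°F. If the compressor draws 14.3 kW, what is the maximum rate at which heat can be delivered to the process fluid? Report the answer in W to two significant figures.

In absolute terms T_C = 310.59 K and T_H = 339.04 K, so ΔT = 28.44 K.
COP_Carnot = T_H/ΔT = 339.04/28.44 = 11.92.
Q̇_max = COP_Carnot × Ẇ = 11.92 × 14.30 kW = 170.4 kW = 170400 W.

170000 W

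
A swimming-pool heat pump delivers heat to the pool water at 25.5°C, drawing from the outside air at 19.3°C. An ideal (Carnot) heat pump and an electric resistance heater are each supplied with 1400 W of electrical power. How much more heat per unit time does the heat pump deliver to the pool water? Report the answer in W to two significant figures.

In absolute terms T_C = 292.45 K and T_H = 298.65 K, so ΔT = 6.200 K.
COP_Carnot = T_H/ΔT = 298.65/6.200 = 48.17.
The heat pump delivers Q̇_H = COP × Ẇ = 67440 W; the resistance heater delivers Ẇ = 1400 W.
Extra = (COP − 1)·Ẇ = 66040 W.

66000 W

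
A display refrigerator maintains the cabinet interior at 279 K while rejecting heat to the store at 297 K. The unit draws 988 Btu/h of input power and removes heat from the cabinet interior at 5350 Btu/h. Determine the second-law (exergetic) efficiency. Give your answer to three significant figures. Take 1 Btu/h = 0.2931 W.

COP_actual = Q̇_C/Ẇ = 5350/988.0 = 5.415.
The reservoir spacing is ΔT = 297 − 279 = 18.00 K.
COP_Carnot = T_C/ΔT = 279.00/18.00 = 15.50.
η_II = COP_actual/COP_Carnot = 5.415/15.50 = 0.3494.

0.349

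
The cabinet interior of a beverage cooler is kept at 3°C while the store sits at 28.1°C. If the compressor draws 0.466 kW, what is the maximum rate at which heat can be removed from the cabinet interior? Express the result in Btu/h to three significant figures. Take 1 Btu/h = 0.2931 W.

In absolute terms T_C = 276.15 K and T_H = 301.25 K, so ΔT = 25.10 K.
COP_Carnot = T_C/ΔT = 276.15/25.10 = 11.00.
Q̇_max = COP_Carnot × Ẇ = 11.00 × 0.4660 kW = 5.127 kW = 17490 Btu/h.

17500 Btu/h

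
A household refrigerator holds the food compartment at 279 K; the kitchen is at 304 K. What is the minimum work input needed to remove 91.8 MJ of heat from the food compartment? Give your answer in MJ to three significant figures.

8.23 MJ

The reservoir spacing is ΔT = 304 − 279 = 25.00 K.
The reversible limit is COP_R = T_C/ΔT = 11.16, so W_min = Q_C/COP = Q_C·ΔT/T_C.
W_min = 91.80 × 25.00/279.00 = 8.226 MJ.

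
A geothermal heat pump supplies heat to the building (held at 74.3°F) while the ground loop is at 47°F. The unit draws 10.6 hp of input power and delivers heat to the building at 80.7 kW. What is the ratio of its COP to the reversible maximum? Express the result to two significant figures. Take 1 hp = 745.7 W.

0.52

Converting, Q̇_H = 80.70 kW = 108.2 hp, so COP_actual = Q̇_H/Ẇ = 108.2/10.60 = 10.21.
In absolute terms T_C = 281.48 K and T_H = 296.65 K, so ΔT = 15.17 K.
COP_Carnot = T_H/ΔT = 296.65/15.17 = 19.56.
η_II = COP_actual/COP_Carnot = 10.21/19.56 = 0.5220.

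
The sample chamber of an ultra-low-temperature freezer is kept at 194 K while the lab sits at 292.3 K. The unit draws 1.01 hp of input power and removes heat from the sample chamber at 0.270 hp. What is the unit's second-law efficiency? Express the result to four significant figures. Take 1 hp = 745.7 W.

0.1355

COP_actual = Q̇_C/Ẇ = 0.2700/1.010 = 0.2673.
The reservoir spacing is ΔT = 292.3 − 194 = 98.30 K.
COP_Carnot = T_C/ΔT = 194.00/98.30 = 1.974.
η_II = COP_actual/COP_Carnot = 0.2673/1.974 = 0.1355.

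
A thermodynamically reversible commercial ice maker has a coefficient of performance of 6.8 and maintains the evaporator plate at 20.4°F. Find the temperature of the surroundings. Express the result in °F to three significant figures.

COP_R = T_C/(T_H − T_C) gives T_H − T_C = T_C/COP.
With T_C = 266.71 K, T_H = 266.71 × (1 + 1/6.8) = 305.93 K.
Converting, 305.93 K = 91.00°F.

91.0 °F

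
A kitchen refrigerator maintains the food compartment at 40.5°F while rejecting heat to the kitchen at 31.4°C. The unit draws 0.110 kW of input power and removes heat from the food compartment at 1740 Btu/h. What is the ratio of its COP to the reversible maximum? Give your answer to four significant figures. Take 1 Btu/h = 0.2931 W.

Converting, Q̇_C = 1740 Btu/h = 0.5100 kW, so COP_actual = Q̇_C/Ẇ = 0.5100/0.1100 = 4.636.
In absolute terms T_C = 277.87 K and T_H = 304.55 K, so ΔT = 26.68 K.
COP_Carnot = T_C/ΔT = 277.87/26.68 = 10.42.
η_II = COP_actual/COP_Carnot = 4.636/10.42 = 0.4451.

0.4451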